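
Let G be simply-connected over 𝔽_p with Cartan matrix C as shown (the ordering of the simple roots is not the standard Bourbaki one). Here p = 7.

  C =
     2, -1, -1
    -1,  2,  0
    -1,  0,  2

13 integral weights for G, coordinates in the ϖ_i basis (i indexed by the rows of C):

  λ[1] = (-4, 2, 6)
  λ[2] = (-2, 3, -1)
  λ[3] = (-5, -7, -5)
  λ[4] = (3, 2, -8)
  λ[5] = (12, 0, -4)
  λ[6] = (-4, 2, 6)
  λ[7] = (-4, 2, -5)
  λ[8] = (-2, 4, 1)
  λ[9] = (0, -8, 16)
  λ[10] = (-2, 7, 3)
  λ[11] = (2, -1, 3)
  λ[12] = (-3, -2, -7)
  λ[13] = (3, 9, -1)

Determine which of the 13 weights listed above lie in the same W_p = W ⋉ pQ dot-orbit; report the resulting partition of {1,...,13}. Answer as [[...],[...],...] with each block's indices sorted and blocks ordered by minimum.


Cartan matrix: type A_3 (|W|=24); un-permuting the 3 rows.

W_7-reps of the 13 weights in Ā_7 (same 3-coord order as C):

  [1] (3, 0, 4);  [2] (0, 3, 1);  [3] (0, 3, 1);  [4] (3, 0, 4);  [5] (0, 3, 1);  [6] (3, 0, 4);  [7] (0, 4, 3);  [8] (1, 4, 1);  [9] (0, 3, 1);  [10] (0, 3, 1);  [11] (3, 0, 4);  [12] (1, 4, 1);  [13] (3, 0, 4)

The 13 indices split into 4 linkage classes (same alcove rep ⇔ same W_7-dot-orbit):

[[1, 4, 6, 11, 13], [2, 3, 5, 9, 10], [7], [8, 12]]


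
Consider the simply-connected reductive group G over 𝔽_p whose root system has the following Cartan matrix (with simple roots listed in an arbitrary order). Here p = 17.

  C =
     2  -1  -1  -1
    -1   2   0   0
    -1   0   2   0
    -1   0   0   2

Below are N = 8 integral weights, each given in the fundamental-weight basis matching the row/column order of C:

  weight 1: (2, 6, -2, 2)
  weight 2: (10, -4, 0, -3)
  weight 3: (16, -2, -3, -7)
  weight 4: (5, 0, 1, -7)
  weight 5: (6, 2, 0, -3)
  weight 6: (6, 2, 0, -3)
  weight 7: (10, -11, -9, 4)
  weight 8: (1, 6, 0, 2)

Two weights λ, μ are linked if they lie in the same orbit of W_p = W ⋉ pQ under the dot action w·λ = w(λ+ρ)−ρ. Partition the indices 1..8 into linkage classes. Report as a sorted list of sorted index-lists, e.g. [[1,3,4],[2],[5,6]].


Cartan matrix: type D_4 (|W|=192); un-permuting the 4 rows.

Alcove-folded reps (p=17, 8 weights, presented ϖ-order):

  λ_1 → (2, 7, 1, 3) · λ_2 → (5, 3, 1, 2) · λ_3 → (0, 1, 2, 6) · λ_4 → (0, 1, 2, 6) · λ_5 → (5, 3, 1, 2) · λ_6 → (5, 3, 1, 2) · λ_7 → (5, 3, 1, 2) · λ_8 → (2, 7, 1, 3)

Grouping the 8 weights by Ā_17-representative: 3 linkage classes.

[[1, 8], [2, 5, 6, 7], [3, 4]]


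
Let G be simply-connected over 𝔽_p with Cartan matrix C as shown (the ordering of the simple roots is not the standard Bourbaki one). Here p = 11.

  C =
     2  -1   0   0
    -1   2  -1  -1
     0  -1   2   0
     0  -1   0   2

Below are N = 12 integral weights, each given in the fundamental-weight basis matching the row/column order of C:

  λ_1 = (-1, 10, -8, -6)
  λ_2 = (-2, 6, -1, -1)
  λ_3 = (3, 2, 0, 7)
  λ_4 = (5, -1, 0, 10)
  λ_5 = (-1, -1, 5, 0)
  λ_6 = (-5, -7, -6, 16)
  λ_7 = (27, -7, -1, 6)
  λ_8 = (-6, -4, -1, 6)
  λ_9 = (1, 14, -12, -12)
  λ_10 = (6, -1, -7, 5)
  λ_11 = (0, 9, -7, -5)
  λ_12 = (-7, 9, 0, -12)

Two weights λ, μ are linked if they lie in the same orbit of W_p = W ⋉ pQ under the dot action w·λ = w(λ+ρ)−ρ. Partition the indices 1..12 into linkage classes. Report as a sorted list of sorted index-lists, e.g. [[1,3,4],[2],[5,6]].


Type D_4, rank 4, |W|=192; reorder rows/cols to standard.

Ā_11 reps of the 12 weights (D_4, coords as presented):

  [1] (1, 0, 6, 4) · [2] (1, 4, 0, 0) · [3] (1, 0, 4, 3) · [4] (1, 0, 6, 4) · [5] (0, 0, 6, 1) · [6] (1, 4, 0, 0) · [7] (0, 0, 6, 1) · [8] (1, 0, 4, 3) · [9] (1, 4, 0, 0) · [10] (1, 4, 0, 0) · [11] (1, 0, 6, 4) · [12] (1, 0, 6, 4)

4 distinct reps among the 12 weights ⇒ 4 W_11-linkage classes:

[[1, 4, 11, 12], [2, 6, 9, 10], [3, 8], [5, 7]]


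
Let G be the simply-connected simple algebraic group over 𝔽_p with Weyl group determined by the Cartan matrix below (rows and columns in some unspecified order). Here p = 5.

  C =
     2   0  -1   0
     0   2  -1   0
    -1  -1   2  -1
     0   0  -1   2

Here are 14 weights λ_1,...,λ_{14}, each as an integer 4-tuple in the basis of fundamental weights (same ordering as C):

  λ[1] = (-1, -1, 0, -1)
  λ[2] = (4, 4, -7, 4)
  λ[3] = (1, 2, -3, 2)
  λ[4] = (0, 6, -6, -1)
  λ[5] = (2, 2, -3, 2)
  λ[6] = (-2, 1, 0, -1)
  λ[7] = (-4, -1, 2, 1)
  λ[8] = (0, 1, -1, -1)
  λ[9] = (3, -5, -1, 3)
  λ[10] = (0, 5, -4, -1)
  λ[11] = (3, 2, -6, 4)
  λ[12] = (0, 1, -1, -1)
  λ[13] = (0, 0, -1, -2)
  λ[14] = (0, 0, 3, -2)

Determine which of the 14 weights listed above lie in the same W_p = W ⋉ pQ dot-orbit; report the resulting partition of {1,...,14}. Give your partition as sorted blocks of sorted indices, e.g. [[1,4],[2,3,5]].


Dynkin diagram of C (from the 6 off-diagonal −1 entries): D_4.

Ā_5 reps of the 14 weights (D_4, coords as presented):

  1: (0, 0, 1, 0)
  2: (0, 0, 1, 0)
  3: (0, 1, 1, 1)
  4: (0, 2, 0, 1)
  5: (1, 1, 0, 1)
  6: (1, 2, 0, 0)
  7: (3, 0, 0, 2)
  8: (1, 2, 0, 0)
  9: (0, 0, 1, 0)
  10: (0, 1, 1, 1)
  11: (1, 2, 0, 0)
  12: (1, 2, 0, 0)
  13: (0, 0, 1, 0)
  14: (0, 0, 1, 0)

Grouping the 14 weights by Ā_5-representative: 6 linkage classes.

[[1, 2, 9, 13, 14], [3, 10], [4], [5], [6, 8, 11, 12], [7]]


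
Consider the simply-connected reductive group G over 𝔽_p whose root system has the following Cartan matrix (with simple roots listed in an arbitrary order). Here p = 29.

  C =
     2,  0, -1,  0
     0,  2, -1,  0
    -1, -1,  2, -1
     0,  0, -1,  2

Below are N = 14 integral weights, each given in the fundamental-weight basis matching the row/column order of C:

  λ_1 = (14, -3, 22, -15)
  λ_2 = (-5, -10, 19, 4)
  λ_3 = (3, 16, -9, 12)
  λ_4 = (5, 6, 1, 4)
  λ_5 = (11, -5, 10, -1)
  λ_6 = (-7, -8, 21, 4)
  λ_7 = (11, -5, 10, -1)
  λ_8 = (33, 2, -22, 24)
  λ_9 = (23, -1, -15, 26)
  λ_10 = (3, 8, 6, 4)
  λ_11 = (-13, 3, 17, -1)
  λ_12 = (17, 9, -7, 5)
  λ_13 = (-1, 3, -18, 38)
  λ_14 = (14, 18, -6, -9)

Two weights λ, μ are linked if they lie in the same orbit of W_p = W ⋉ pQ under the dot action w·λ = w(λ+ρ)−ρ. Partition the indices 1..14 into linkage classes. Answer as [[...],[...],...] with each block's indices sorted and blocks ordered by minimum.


D_4 Cartan matrix, 4 simple roots permuted; ρ=(1,1,1,1).

Ā_29 reps of the 14 weights (D_4, coords as presented):

  [1] (6, 7, 2, 5) · [2] (4, 9, 4, 5) · [3] (4, 9, 4, 5) · [4] (6, 7, 2, 5) · [5] (12, 4, 6, 0) · [6] (6, 7, 2, 5) · [7] (12, 4, 6, 0) · [8] (4, 9, 4, 5) · [9] (2, 6, 8, 5) · [10] (4, 9, 4, 5) · [11] (12, 4, 6, 0) · [12] (12, 4, 6, 0) · [13] (4, 0, 3, 9) · [14] (2, 6, 8, 5)

Partition of {1..14} into 5 W_29-dot-orbits:

[[1, 4, 6], [2, 3, 8, 10], [5, 7, 11, 12], [9, 14], [13]]


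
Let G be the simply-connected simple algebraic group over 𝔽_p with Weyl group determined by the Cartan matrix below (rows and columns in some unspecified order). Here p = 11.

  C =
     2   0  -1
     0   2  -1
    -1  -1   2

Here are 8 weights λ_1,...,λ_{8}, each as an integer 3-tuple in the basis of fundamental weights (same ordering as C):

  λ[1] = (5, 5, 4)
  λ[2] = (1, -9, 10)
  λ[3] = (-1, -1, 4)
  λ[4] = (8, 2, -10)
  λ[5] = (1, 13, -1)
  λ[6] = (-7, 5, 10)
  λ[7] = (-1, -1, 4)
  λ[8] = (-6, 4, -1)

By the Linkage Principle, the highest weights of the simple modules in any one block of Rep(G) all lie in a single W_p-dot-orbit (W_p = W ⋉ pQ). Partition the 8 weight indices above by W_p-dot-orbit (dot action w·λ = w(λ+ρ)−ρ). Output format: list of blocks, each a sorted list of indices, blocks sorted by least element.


Type A_3, rank 3, |W|=24; reorder rows/cols to standard.

Ā_11 reps of the 8 weights (A_3, coords as presented):

  λ_1 → (0, 0, 5)
  λ_2 → (0, 6, 3)
  λ_3 → (0, 0, 5)
  λ_4 → (0, 6, 3)
  λ_5 → (0, 6, 3)
  λ_6 → (0, 0, 5)
  λ_7 → (0, 0, 5)
  λ_8 → (0, 0, 5)

2 distinct reps among the 8 weights ⇒ 2 W_11-linkage classes:

[[1, 3, 6, 7, 8], [2, 4, 5]]


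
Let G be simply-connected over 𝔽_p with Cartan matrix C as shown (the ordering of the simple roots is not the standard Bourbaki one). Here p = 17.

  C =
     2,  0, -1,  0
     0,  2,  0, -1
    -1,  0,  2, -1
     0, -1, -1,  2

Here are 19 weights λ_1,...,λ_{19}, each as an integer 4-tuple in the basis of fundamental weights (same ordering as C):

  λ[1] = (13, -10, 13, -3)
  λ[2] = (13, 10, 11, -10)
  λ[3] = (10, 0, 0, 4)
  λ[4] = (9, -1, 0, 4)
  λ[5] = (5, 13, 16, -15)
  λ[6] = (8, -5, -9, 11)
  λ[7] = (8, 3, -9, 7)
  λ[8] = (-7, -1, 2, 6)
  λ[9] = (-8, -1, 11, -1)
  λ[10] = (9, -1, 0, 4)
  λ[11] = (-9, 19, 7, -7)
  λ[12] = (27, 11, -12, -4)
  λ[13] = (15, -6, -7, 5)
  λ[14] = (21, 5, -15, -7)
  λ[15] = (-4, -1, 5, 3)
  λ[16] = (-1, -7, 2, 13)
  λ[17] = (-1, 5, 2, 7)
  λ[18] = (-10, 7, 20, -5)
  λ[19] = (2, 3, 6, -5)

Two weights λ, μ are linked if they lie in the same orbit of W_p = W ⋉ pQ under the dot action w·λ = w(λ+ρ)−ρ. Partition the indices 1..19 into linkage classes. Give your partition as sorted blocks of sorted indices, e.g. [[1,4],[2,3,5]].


C ↔ A_4 under row/col permutation; |W(A_4)| = 120.

Alcove-folded reps (p=17, 19 weights, presented ϖ-order):

  1: (3, 9, 3, 0) · 2: (3, 9, 3, 0) · 3: (10, 0, 1, 5) · 4: (10, 0, 1, 5) · 5: (0, 6, 3, 8) · 6: (1, 4, 8, 0) · 7: (1, 4, 8, 0) · 8: (3, 0, 3, 4) · 9: (7, 0, 5, 0) · 10: (10, 0, 1, 5) · 11: (3, 9, 3, 0) · 12: (3, 9, 3, 0) · 13: (10, 0, 1, 5) · 14: (3, 9, 3, 0) · 15: (3, 0, 3, 4) · 16: (0, 6, 3, 8) · 17: (0, 6, 3, 8) · 18: (1, 4, 8, 0) · 19: (3, 0, 3, 4)

These 19 weights hit 6 W_17-dot-orbits; sizes (5, 4, 3, 3, 3, 1):

[[1, 2, 11, 12, 14], [3, 4, 10, 13], [5, 16, 17], [6, 7, 18], [8, 15, 19], [9]]


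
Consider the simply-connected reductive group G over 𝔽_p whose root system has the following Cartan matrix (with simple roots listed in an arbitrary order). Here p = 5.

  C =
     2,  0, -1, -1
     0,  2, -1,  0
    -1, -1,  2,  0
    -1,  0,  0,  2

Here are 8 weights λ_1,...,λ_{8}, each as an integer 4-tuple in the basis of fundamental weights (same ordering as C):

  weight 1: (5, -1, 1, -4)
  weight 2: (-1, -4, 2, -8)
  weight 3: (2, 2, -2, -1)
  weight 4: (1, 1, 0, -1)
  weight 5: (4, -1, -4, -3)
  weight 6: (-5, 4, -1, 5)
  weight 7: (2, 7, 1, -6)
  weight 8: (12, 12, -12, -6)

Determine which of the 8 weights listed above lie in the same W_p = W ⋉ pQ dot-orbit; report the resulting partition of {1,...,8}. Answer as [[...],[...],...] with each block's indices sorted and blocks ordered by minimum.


A_4 Cartan matrix, 4 simple roots permuted; ρ=(1,1,1,1).

Each λ_j+ρ reduced to Ā_5; 4-tuples below use C's row order:

    [1] (2, 2, 1, 0)
    [2] (2, 2, 1, 0)
    [3] (2, 2, 1, 0)
    [4] (2, 2, 1, 0)
    [5] (0, 3, 0, 2)
    [6] (0, 1, 3, 0)
    [7] (0, 3, 0, 2)
    [8] (2, 2, 1, 0)

3 distinct reps among the 8 weights ⇒ 3 W_5-linkage classes:

[[1, 2, 3, 4, 8], [5, 7], [6]]


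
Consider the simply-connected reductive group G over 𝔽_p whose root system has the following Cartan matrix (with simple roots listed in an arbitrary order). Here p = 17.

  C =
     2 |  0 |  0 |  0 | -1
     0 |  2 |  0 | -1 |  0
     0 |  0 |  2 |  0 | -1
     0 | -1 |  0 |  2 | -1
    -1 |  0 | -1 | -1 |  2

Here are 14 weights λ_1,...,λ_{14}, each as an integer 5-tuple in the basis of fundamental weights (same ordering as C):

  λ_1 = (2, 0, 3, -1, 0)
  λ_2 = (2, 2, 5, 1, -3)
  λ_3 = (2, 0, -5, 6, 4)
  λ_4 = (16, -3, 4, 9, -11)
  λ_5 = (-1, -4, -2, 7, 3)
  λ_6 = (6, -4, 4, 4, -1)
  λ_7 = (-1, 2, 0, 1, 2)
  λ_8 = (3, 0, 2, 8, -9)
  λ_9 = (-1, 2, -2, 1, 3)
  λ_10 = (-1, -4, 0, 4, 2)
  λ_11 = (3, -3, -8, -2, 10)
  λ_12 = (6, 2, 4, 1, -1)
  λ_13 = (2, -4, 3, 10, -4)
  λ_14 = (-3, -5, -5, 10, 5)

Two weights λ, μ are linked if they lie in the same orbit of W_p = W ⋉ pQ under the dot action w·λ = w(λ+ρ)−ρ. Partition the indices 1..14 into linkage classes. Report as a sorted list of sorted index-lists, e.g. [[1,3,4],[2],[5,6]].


Type D_5, rank 5, |W|=1920; reorder rows/cols to standard.

λ_j+ρ reflected into Ā_17 (⟨·,θ^∨⟩≤17); 5-tuples as given:

  λ_1 → (3, 1, 4, 0, 1);  λ_2 → (1, 3, 4, 0, 2);  λ_3 → (3, 1, 4, 0, 1);  λ_4 → (7, 3, 5, 0, 0);  λ_5 → (0, 3, 1, 2, 3);  λ_6 → (7, 3, 5, 0, 0);  λ_7 → (0, 3, 1, 2, 3);  λ_8 → (3, 1, 4, 0, 1);  λ_9 → (0, 3, 1, 2, 3);  λ_10 → (0, 3, 1, 2, 3);  λ_11 → (4, 1, 7, 1, 1);  λ_12 → (7, 3, 5, 0, 0);  λ_13 → (0, 3, 1, 2, 3);  λ_14 → (2, 4, 4, 0, 0)

Partition of {1..14} into 6 W_17-dot-orbits:

[[1, 3, 8], [2], [4, 6, 12], [5, 7, 9, 10, 13], [11], [14]]


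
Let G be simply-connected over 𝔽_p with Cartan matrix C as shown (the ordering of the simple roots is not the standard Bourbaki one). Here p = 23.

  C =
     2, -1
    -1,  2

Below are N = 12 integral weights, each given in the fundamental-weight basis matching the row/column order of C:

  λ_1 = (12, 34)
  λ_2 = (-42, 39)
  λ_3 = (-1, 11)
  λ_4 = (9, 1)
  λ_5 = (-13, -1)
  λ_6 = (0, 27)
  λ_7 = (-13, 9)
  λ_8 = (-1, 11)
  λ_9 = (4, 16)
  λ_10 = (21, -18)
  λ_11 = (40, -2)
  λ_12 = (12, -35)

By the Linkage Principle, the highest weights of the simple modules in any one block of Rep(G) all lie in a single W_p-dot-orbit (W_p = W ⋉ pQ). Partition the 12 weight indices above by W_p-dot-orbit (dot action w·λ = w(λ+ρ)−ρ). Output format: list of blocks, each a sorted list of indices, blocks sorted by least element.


A_2 Cartan matrix, 2 simple roots permuted; ρ=(1,1).

Folding the 12 weights λ_j+ρ into Ā_23 (reps in the given 2-coord order):

  λ_1+ρ ↦ (10, 2) · λ_2+ρ ↦ (5, 17) · λ_3+ρ ↦ (0, 12) · λ_4+ρ ↦ (10, 2) · λ_5+ρ ↦ (0, 12) · λ_6+ρ ↦ (5, 17) · λ_7+ρ ↦ (10, 2) · λ_8+ρ ↦ (0, 12) · λ_9+ρ ↦ (5, 17) · λ_10+ρ ↦ (5, 17) · λ_11+ρ ↦ (5, 17) · λ_12+ρ ↦ (10, 2)

The 12 indices split into 3 linkage classes (same alcove rep ⇔ same W_23-dot-orbit):

[[1, 4, 7, 12], [2, 6, 9, 10, 11], [3, 5, 8]]


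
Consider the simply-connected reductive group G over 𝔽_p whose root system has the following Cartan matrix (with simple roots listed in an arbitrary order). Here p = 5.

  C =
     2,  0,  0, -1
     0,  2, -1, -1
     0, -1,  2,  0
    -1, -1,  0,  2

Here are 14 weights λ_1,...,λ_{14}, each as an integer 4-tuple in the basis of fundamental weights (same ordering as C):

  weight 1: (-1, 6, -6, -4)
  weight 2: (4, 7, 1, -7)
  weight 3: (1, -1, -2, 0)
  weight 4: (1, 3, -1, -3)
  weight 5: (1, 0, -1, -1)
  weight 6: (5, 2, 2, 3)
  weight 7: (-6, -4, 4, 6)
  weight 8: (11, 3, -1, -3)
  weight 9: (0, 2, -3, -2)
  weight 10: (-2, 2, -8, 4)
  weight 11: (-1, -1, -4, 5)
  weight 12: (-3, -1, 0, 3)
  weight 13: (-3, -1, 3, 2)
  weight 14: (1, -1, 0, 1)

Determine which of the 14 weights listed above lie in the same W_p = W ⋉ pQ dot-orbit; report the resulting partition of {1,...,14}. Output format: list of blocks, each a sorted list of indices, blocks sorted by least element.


Dynkin diagram of C (from the 6 off-diagonal −1 entries): A_4.

Alcove-folded reps (p=5, 14 weights, presented ϖ-order):

    λ_1+ρ ↦ (0, 0, 2, 1)
    λ_2+ρ ↦ (2, 1, 0, 0)
    λ_3+ρ ↦ (2, 1, 0, 0)
    λ_4+ρ ↦ (0, 2, 0, 2)
    λ_5+ρ ↦ (2, 1, 0, 0)
    λ_6+ρ ↦ (2, 0, 1, 2)
    λ_7+ρ ↦ (0, 0, 2, 1)
    λ_8+ρ ↦ (0, 0, 2, 1)
    λ_9+ρ ↦ (0, 0, 2, 1)
    λ_10+ρ ↦ (0, 2, 0, 2)
    λ_11+ρ ↦ (0, 2, 0, 2)
    λ_12+ρ ↦ (2, 0, 1, 2)
    λ_13+ρ ↦ (0, 0, 2, 1)
    λ_14+ρ ↦ (2, 0, 1, 2)

Grouping the 14 weights by Ā_5-representative: 4 linkage classes.

[[1, 7, 8, 9, 13], [2, 3, 5], [4, 10, 11], [6, 12, 14]]


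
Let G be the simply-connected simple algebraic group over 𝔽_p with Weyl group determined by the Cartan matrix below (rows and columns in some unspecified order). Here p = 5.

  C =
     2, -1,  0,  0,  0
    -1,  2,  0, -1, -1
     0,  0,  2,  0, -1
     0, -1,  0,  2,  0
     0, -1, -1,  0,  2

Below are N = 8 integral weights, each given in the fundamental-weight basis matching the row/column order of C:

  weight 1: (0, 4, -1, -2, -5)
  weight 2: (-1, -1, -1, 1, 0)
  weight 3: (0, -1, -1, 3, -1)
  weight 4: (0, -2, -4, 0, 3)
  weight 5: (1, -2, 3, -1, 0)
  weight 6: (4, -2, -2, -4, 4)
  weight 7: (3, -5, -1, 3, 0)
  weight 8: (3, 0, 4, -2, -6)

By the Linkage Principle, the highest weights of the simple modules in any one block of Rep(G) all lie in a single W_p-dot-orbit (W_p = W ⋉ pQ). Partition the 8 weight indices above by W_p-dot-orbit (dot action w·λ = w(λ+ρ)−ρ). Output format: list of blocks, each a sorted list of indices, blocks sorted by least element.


Cartan matrix: type D_5 (|W|=1920); un-permuting the 5 rows.

Folding the 8 weights λ_j+ρ into Ā_5 (reps in the given 5-coord order):

  λ_1+ρ ↦ (0, 1, 3, 0, 0) · λ_2+ρ ↦ (0, 0, 0, 2, 1) · λ_3+ρ ↦ (1, 0, 0, 4, 0) · λ_4+ρ ↦ (0, 1, 3, 0, 0) · λ_5+ρ ↦ (0, 1, 3, 0, 0) · λ_6+ρ ↦ (0, 1, 3, 0, 0) · λ_7+ρ ↦ (0, 1, 3, 0, 0) · λ_8+ρ ↦ (1, 0, 0, 4, 0)

Linkage partition of the 8 weights (3 classes, p=5):

[[1, 4, 5, 6, 7], [2], [3, 8]]


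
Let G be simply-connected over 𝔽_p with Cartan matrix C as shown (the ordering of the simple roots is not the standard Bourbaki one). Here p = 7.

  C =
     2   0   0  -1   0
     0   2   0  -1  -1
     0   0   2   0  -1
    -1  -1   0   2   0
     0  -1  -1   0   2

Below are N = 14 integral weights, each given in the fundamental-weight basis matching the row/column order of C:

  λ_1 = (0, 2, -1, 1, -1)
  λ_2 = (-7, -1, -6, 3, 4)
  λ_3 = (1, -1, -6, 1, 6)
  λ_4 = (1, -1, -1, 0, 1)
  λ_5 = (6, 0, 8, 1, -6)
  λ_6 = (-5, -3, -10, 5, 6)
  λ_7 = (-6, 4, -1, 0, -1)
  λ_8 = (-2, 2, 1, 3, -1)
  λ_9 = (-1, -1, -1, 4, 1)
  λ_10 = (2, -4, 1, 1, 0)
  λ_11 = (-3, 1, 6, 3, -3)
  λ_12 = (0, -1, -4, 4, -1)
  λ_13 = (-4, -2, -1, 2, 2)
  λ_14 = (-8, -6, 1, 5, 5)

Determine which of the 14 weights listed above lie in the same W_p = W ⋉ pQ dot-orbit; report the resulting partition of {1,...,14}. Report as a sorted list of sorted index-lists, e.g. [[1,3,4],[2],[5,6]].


C ↔ A_5 under row/col permutation; |W(A_5)| = 720.

Each λ_j+ρ reduced to Ā_7; 5-tuples below use C's row order:

    1: (1, 3, 0, 2, 0)
    2: (2, 0, 1, 0, 2)
    3: (2, 0, 1, 0, 2)
    4: (2, 0, 0, 1, 2)
    5: (2, 0, 1, 0, 2)
    6: (2, 0, 1, 0, 2)
    7: (1, 1, 0, 4, 0)
    8: (1, 3, 0, 2, 0)
    9: (0, 0, 0, 5, 2)
    10: (2, 0, 0, 1, 2)
    11: (2, 0, 1, 0, 2)
    12: (1, 3, 0, 2, 0)
    13: (2, 0, 0, 1, 2)
    14: (1, 1, 0, 4, 0)

Grouping the 14 weights by Ā_7-representative: 5 linkage classes.

[[1, 8, 12], [2, 3, 5, 6, 11], [4, 10, 13], [7, 14], [9]]


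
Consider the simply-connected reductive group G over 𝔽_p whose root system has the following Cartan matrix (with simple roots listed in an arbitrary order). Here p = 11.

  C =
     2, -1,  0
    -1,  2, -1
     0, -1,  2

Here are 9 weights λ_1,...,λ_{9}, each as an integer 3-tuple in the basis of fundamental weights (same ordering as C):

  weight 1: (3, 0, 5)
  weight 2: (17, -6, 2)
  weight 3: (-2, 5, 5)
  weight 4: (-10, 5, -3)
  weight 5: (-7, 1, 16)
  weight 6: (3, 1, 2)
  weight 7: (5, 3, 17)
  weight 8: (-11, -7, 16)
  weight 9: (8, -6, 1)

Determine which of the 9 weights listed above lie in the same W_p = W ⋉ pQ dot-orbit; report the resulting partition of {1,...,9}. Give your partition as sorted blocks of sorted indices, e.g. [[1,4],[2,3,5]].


Root system A_3: the 3×3 matrix C matches after relabeling.

λ_j+ρ reflected into Ā_11 (⟨·,θ^∨⟩≤11); 3-tuples as given:

  1: (4, 1, 6) · 2: (4, 2, 3) · 3: (0, 5, 5) · 4: (4, 2, 3) · 5: (4, 2, 3) · 6: (4, 2, 3) · 7: (4, 1, 6) · 8: (0, 5, 5) · 9: (4, 2, 3)

Grouping the 9 weights by Ā_11-representative: 3 linkage classes.

[[1, 7], [2, 4, 5, 6, 9], [3, 8]]


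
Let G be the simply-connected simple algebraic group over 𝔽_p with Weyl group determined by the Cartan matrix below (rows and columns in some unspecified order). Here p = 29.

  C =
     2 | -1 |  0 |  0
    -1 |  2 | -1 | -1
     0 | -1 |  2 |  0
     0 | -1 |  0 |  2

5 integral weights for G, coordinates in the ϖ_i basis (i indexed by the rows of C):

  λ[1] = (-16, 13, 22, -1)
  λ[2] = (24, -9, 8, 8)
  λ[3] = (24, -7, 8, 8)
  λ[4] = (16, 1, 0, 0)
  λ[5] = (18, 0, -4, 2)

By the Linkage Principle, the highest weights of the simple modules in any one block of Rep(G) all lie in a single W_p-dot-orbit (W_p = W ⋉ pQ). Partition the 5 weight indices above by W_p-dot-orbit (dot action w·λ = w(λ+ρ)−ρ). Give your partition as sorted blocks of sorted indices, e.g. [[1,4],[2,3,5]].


Cartan matrix: type D_4 (|W|=192); un-permuting the 4 rows.

Folding the 5 weights λ_j+ρ into Ā_29 (reps in the given 4-coord order):

    1: (6, 1, 14, 7)
    2: (17, 2, 1, 1)
    3: (17, 2, 1, 1)
    4: (17, 2, 1, 1)
    5: (17, 2, 1, 1)

2 distinct reps among the 5 weights ⇒ 2 W_29-linkage classes:

[[1], [2, 3, 4, 5]]


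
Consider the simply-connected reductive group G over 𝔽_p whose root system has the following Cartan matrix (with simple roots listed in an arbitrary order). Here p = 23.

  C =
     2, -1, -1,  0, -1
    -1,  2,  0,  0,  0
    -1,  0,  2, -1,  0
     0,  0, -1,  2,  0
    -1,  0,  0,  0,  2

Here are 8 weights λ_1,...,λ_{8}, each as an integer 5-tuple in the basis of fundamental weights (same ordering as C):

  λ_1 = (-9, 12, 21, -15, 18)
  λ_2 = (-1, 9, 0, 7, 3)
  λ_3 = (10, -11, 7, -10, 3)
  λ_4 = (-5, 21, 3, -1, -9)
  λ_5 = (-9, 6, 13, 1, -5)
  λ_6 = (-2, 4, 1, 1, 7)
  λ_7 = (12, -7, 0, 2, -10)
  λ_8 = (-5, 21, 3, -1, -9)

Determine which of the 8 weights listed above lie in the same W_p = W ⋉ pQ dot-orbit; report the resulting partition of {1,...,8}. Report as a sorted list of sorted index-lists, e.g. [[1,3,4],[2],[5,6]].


Cartan matrix: type D_5 (|W|=1920); un-permuting the 5 rows.

Ā_23 reps of the 8 weights (D_5, coords as presented):

    λ_1+ρ ↦ (0, 10, 0, 8, 4)
    λ_2+ρ ↦ (0, 10, 0, 8, 4)
    λ_3+ρ ↦ (0, 10, 0, 8, 4)
    λ_4+ρ ↦ (0, 10, 0, 8, 4)
    λ_5+ρ ↦ (1, 4, 1, 2, 7)
    λ_6+ρ ↦ (1, 4, 1, 2, 7)
    λ_7+ρ ↦ (1, 4, 1, 2, 7)
    λ_8+ρ ↦ (0, 10, 0, 8, 4)

Grouping the 8 weights by Ā_23-representative: 2 linkage classes.

[[1, 2, 3, 4, 8], [5, 6, 7]]


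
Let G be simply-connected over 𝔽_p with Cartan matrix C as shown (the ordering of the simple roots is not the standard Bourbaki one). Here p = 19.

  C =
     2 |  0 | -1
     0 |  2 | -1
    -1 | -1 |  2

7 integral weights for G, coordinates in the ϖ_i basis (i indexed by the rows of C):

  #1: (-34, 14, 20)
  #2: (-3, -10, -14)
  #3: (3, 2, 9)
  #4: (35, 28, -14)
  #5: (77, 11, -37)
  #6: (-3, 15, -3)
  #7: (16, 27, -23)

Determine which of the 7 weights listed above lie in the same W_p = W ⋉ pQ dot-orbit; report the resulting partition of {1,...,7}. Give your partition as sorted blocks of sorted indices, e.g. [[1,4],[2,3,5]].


Type A_3, rank 3, |W|=24; reorder rows/cols to standard.

Each λ_j+ρ reduced to Ā_19; 3-tuples below use C's row order:

  [1] (2, 12, 2)
  [2] (4, 3, 10)
  [3] (4, 3, 10)
  [4] (4, 3, 10)
  [5] (2, 12, 2)
  [6] (2, 12, 2)
  [7] (4, 3, 10)

These 7 weights hit 2 W_19-dot-orbits; sizes (3, 4):

[[1, 5, 6], [2, 3, 4, 7]]


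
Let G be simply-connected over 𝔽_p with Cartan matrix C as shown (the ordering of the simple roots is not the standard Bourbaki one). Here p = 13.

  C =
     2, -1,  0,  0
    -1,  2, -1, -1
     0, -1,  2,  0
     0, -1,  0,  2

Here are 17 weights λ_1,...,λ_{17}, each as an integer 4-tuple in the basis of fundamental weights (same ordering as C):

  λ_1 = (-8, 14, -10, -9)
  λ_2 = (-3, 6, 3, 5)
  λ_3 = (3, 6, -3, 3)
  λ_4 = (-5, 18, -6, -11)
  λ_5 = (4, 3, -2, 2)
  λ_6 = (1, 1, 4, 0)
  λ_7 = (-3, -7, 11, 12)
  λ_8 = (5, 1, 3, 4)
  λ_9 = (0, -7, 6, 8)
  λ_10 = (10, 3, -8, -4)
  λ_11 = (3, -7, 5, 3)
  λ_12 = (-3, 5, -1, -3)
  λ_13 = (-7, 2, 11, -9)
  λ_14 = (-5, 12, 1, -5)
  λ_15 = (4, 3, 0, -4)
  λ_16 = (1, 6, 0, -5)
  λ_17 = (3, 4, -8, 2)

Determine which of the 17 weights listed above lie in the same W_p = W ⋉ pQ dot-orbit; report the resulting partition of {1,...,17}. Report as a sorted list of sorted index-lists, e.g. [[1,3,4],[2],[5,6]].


Dynkin diagram of C (from the 6 off-diagonal −1 entries): D_4.

Folding the 17 weights λ_j+ρ into Ā_13 (reps in the given 4-coord order):

  λ_1+ρ ↦ (2, 4, 0, 1) · λ_2+ρ ↦ (2, 2, 0, 2) · λ_3+ρ ↦ (2, 2, 0, 2) · λ_4+ρ ↦ (2, 3, 1, 4) · λ_5+ρ ↦ (5, 1, 1, 3) · λ_6+ρ ↦ (2, 2, 5, 1) · λ_7+ρ ↦ (2, 4, 0, 1) · λ_8+ρ ↦ (2, 4, 0, 1) · λ_9+ρ ↦ (5, 1, 1, 3) · λ_10+ρ ↦ (5, 1, 1, 3) · λ_11+ρ ↦ (2, 2, 0, 2) · λ_12+ρ ↦ (2, 2, 0, 2) · λ_13+ρ ↦ (5, 1, 1, 3) · λ_14+ρ ↦ (2, 2, 0, 2) · λ_15+ρ ↦ (5, 1, 1, 3) · λ_16+ρ ↦ (2, 3, 1, 4) · λ_17+ρ ↦ (2, 2, 5, 1)

The 17 indices split into 5 linkage classes (same alcove rep ⇔ same W_13-dot-orbit):

[[1, 7, 8], [2, 3, 11, 12, 14], [4, 16], [5, 9, 10, 13, 15], [6, 17]]


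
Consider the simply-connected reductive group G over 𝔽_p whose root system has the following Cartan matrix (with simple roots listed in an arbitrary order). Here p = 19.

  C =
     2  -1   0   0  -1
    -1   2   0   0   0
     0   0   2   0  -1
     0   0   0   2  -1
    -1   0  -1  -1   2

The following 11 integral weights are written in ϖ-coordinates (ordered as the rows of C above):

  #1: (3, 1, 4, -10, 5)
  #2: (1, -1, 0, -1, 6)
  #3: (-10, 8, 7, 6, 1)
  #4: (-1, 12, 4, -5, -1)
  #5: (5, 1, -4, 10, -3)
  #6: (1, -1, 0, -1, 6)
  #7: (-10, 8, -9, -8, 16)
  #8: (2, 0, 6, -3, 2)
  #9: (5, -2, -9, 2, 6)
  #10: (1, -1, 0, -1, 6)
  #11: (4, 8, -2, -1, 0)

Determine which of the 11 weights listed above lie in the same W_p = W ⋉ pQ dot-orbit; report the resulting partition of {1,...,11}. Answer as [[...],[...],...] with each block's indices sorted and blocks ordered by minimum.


C ↔ D_5 under row/col permutation; |W(D_5)| = 1920.

Alcove-folded reps (p=19, 11 weights, presented ϖ-order):

  λ_1+ρ ↦ (1, 2, 2, 6, 3)
  λ_2+ρ ↦ (2, 0, 1, 0, 7)
  λ_3+ρ ↦ (2, 0, 1, 0, 7)
  λ_4+ρ ↦ (4, 9, 1, 0, 0)
  λ_5+ρ ↦ (1, 2, 2, 6, 3)
  λ_6+ρ ↦ (2, 0, 1, 0, 7)
  λ_7+ρ ↦ (2, 0, 1, 0, 7)
  λ_8+ρ ↦ (3, 1, 7, 2, 1)
  λ_9+ρ ↦ (3, 1, 7, 2, 1)
  λ_10+ρ ↦ (2, 0, 1, 0, 7)
  λ_11+ρ ↦ (4, 9, 1, 0, 0)

These 11 weights hit 4 W_19-dot-orbits; sizes (2, 5, 2, 2):

[[1, 5], [2, 3, 6, 7, 10], [4, 11], [8, 9]]


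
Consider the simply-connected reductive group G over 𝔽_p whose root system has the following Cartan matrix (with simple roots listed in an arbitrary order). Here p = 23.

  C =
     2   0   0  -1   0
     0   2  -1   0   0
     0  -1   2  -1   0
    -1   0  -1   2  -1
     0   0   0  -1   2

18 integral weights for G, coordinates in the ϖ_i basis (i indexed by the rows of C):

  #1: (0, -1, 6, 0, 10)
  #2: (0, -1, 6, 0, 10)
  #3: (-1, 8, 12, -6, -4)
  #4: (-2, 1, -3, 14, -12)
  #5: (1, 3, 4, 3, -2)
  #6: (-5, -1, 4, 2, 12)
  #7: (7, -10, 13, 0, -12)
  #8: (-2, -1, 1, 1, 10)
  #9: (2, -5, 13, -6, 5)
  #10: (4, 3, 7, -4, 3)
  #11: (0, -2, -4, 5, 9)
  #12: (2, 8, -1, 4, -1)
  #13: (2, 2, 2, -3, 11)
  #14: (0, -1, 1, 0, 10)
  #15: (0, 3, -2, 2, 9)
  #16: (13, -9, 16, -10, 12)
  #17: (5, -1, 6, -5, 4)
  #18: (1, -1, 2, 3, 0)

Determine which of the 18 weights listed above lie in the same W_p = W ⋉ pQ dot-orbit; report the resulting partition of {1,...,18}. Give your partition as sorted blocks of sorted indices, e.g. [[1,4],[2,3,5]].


D_5 Cartan matrix, 5 simple roots permuted; ρ=(1,1,1,1,1).

Each λ_j+ρ reduced to Ā_23; 5-tuples below use C's row order:

  1: (1, 0, 2, 1, 11);  2: (1, 0, 2, 1, 11);  3: (3, 9, 0, 5, 0);  4: (1, 0, 2, 1, 11);  5: (2, 4, 5, 3, 1);  6: (3, 0, 2, 1, 12);  7: (2, 4, 5, 3, 1);  8: (1, 0, 2, 1, 11);  9: (2, 4, 5, 3, 1);  10: (2, 4, 5, 3, 1);  11: (1, 3, 1, 2, 10);  12: (3, 9, 0, 5, 0);  13: (1, 3, 1, 2, 10);  14: (1, 0, 2, 1, 11);  15: (1, 3, 1, 2, 10);  16: (2, 4, 5, 3, 1);  17: (2, 0, 3, 4, 1);  18: (2, 0, 3, 4, 1)

The 18 indices split into 6 linkage classes (same alcove rep ⇔ same W_23-dot-orbit):

[[1, 2, 4, 8, 14], [3, 12], [5, 7, 9, 10, 16], [6], [11, 13, 15], [17, 18]]


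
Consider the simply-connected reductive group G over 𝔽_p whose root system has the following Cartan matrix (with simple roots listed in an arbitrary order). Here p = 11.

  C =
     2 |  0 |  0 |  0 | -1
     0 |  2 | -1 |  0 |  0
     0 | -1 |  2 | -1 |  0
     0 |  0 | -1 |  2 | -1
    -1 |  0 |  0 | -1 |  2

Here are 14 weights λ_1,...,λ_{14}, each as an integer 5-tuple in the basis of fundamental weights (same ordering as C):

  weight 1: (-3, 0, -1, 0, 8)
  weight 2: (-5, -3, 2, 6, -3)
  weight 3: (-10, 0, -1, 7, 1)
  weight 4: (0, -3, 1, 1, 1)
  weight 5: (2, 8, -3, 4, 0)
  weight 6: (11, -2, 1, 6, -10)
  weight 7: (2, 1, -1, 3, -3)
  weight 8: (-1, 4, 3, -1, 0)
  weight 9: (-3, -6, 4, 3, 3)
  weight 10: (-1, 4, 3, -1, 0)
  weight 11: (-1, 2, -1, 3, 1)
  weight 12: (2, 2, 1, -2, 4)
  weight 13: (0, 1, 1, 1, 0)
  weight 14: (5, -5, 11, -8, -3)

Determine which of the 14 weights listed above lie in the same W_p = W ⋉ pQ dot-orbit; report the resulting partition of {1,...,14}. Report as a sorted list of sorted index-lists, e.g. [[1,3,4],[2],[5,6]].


Dynkin diagram of C (from the 8 off-diagonal −1 entries): A_5.

λ_j+ρ reflected into Ā_11 (⟨·,θ^∨⟩≤11); 5-tuples as given:

  1: (2, 1, 0, 1, 7)
  2: (2, 2, 1, 1, 4)
  3: (2, 1, 0, 1, 7)
  4: (1, 2, 0, 2, 2)
  5: (1, 2, 2, 2, 1)
  6: (2, 1, 0, 1, 7)
  7: (1, 2, 0, 2, 2)
  8: (0, 5, 4, 0, 1)
  9: (0, 3, 0, 4, 2)
  10: (0, 5, 4, 0, 1)
  11: (0, 3, 0, 4, 2)
  12: (2, 2, 1, 1, 4)
  13: (1, 2, 2, 2, 1)
  14: (2, 2, 1, 1, 4)

Linkage partition of the 14 weights (6 classes, p=11):

[[1, 3, 6], [2, 12, 14], [4, 7], [5, 13], [8, 10], [9, 11]]


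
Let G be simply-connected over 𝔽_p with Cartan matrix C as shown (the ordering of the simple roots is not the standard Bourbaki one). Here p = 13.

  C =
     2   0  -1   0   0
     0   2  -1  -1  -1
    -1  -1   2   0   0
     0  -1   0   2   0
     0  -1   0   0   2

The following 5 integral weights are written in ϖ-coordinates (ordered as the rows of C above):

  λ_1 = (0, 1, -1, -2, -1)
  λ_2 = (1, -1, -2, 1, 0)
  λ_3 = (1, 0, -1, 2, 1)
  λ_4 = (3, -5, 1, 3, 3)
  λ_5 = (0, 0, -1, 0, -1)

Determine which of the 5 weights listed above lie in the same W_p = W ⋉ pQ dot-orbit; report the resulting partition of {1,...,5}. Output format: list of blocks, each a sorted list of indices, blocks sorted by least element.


C ↔ D_5 under row/col permutation; |W(D_5)| = 1920.

W_13-reps of the 5 weights in Ā_13 (same 5-coord order as C):

    λ_1+ρ ↦ (1, 1, 0, 1, 0)
    λ_2+ρ ↦ (1, 1, 0, 1, 0)
    λ_3+ρ ↦ (2, 1, 0, 3, 2)
    λ_4+ρ ↦ (2, 2, 2, 0, 0)
    λ_5+ρ ↦ (1, 1, 0, 1, 0)

Linkage partition of the 5 weights (3 classes, p=13):

[[1, 2, 5], [3], [4]]


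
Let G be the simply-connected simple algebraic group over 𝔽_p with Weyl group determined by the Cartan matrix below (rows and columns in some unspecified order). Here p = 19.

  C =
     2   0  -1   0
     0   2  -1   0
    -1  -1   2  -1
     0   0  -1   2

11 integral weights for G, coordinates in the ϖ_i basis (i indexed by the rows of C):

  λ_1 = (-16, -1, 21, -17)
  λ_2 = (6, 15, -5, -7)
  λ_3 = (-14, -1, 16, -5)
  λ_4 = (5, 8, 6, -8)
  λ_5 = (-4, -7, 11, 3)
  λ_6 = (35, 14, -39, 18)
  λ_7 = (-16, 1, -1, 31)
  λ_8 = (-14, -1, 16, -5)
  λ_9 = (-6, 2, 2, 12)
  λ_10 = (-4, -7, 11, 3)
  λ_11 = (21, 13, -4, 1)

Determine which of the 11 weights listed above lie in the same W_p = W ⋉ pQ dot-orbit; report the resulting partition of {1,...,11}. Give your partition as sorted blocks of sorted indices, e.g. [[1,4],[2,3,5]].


Root system D_4: the 4×4 matrix C matches after relabeling.

Folding the 11 weights λ_j+ρ into Ā_19 (reps in the given 4-coord order):

    1: (3, 6, 3, 4)
    2: (3, 6, 3, 4)
    3: (13, 0, 0, 4)
    4: (3, 6, 3, 4)
    5: (3, 6, 3, 4)
    6: (13, 0, 0, 4)
    7: (13, 0, 0, 4)
    8: (13, 0, 0, 4)
    9: (3, 1, 2, 11)
    10: (3, 6, 3, 4)
    11: (3, 1, 2, 11)

3 distinct reps among the 11 weights ⇒ 3 W_19-linkage classes:

[[1, 2, 4, 5, 10], [3, 6, 7, 8], [9, 11]]


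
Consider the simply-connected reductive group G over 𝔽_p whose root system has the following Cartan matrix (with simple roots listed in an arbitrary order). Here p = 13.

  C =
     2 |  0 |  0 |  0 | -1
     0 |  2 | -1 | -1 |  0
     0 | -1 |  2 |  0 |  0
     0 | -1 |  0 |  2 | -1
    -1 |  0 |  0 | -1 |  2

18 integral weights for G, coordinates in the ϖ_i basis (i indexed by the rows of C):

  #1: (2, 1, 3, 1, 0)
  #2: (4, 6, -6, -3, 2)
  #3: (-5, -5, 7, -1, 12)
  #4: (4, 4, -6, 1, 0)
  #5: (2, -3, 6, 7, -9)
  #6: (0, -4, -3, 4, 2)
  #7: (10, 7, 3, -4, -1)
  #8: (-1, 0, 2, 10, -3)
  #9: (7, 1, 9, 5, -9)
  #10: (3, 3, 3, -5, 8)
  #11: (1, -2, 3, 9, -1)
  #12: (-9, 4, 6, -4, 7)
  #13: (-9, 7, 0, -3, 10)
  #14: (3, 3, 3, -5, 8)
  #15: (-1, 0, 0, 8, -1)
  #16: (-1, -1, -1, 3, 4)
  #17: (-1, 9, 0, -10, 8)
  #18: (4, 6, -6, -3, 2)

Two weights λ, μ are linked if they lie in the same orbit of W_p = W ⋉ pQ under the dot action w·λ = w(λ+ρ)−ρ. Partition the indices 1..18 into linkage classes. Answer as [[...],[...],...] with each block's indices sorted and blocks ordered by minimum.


Root system A_5: the 5×5 matrix C matches after relabeling.

Folding the 18 weights λ_j+ρ into Ā_13 (reps in the given 5-coord order):

    λ_1 → (3, 2, 4, 2, 1)
    λ_2 → (5, 0, 5, 2, 1)
    λ_3 → (0, 0, 0, 4, 5)
    λ_4 → (5, 0, 5, 2, 1)
    λ_5 → (5, 0, 5, 2, 1)
    λ_6 → (1, 2, 3, 0, 3)
    λ_7 → (1, 2, 3, 0, 3)
    λ_8 → (0, 1, 1, 9, 0)
    λ_9 → (5, 0, 5, 2, 1)
    λ_10 → (0, 0, 0, 4, 5)
    λ_11 → (0, 1, 1, 9, 0)
    λ_12 → (1, 2, 3, 0, 3)
    λ_13 → (3, 2, 4, 2, 1)
    λ_14 → (0, 0, 0, 4, 5)
    λ_15 → (0, 1, 1, 9, 0)
    λ_16 → (0, 0, 0, 4, 5)
    λ_17 → (0, 1, 1, 9, 0)
    λ_18 → (5, 0, 5, 2, 1)

Grouping the 18 weights by Ā_13-representative: 5 linkage classes.

[[1, 13], [2, 4, 5, 9, 18], [3, 10, 14, 16], [6, 7, 12], [8, 11, 15, 17]]


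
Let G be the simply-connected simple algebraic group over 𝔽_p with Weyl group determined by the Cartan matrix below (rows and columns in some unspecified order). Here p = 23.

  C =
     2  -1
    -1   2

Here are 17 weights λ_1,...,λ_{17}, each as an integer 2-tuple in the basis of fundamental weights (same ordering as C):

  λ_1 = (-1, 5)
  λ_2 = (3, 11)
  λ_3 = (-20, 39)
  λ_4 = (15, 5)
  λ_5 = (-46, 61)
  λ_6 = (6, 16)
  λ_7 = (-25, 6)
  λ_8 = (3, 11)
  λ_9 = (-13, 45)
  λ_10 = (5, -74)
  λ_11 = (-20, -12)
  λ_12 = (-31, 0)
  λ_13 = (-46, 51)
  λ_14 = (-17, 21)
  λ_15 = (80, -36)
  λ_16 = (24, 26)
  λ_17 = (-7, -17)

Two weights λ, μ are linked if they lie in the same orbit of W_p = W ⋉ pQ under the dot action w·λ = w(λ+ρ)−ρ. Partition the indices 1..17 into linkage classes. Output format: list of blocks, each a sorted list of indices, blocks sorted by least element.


Type A_2, rank 2, |W|=6; reorder rows/cols to standard.

Folding the 17 weights λ_j+ρ into Ā_23 (reps in the given 2-coord order):

  [1] (0, 6);  [2] (4, 12);  [3] (2, 4);  [4] (16, 6);  [5] (16, 6);  [6] (6, 16);  [7] (6, 16);  [8] (4, 12);  [9] (11, 0);  [10] (2, 4);  [11] (4, 12);  [12] (6, 16);  [13] (6, 16);  [14] (16, 6);  [15] (11, 0);  [16] (2, 4);  [17] (16, 6)

Linkage partition of the 17 weights (6 classes, p=23):

[[1], [2, 8, 11], [3, 10, 16], [4, 5, 14, 17], [6, 7, 12, 13], [9, 15]]


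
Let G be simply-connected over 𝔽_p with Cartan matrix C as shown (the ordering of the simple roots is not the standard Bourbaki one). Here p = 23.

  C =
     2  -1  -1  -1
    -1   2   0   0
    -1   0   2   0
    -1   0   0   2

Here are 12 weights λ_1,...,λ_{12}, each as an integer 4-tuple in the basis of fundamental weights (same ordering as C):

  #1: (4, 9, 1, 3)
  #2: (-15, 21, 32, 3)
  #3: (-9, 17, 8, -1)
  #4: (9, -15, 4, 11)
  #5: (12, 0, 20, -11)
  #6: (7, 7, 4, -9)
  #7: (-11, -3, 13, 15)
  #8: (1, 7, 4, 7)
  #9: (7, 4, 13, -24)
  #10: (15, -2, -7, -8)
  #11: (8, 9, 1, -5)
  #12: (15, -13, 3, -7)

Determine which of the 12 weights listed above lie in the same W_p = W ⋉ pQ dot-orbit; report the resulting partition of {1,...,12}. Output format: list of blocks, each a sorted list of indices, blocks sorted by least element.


D_4 Cartan matrix, 4 simple roots permuted; ρ=(1,1,1,1).

Each λ_j+ρ reduced to Ā_23; 4-tuples below use C's row order:

  1: (2, 10, 2, 4)
  2: (0, 10, 1, 8)
  3: (0, 10, 1, 8)
  4: (0, 10, 1, 8)
  5: (1, 10, 8, 1)
  6: (0, 8, 5, 8)
  7: (2, 10, 2, 4)
  8: (0, 8, 5, 8)
  9: (0, 10, 1, 8)
  10: (2, 1, 6, 7)
  11: (2, 10, 2, 4)
  12: (2, 10, 2, 4)

The 12 indices split into 5 linkage classes (same alcove rep ⇔ same W_23-dot-orbit):

[[1, 7, 11, 12], [2, 3, 4, 9], [5], [6, 8], [10]]


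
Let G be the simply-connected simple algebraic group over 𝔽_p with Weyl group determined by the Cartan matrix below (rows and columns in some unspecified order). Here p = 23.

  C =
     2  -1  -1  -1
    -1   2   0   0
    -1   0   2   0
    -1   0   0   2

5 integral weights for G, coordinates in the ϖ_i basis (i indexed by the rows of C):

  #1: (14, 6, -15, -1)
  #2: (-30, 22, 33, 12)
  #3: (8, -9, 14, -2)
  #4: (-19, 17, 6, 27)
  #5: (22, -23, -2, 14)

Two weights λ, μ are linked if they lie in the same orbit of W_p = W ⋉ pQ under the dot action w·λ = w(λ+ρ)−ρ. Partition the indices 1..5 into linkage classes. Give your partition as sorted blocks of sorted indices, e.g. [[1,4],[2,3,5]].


D_4 Cartan matrix, 4 simple roots permuted; ρ=(1,1,1,1).

Folding the 5 weights λ_j+ρ into Ā_23 (reps in the given 4-coord order):

  λ_1+ρ ↦ (1, 7, 14, 0);  λ_2+ρ ↦ (0, 5, 6, 5);  λ_3+ρ ↦ (1, 7, 14, 0);  λ_4+ρ ↦ (0, 5, 6, 5);  λ_5+ρ ↦ (1, 7, 14, 0)

Partition of {1..5} into 2 W_23-dot-orbits:

[[1, 3, 5], [2, 4]]


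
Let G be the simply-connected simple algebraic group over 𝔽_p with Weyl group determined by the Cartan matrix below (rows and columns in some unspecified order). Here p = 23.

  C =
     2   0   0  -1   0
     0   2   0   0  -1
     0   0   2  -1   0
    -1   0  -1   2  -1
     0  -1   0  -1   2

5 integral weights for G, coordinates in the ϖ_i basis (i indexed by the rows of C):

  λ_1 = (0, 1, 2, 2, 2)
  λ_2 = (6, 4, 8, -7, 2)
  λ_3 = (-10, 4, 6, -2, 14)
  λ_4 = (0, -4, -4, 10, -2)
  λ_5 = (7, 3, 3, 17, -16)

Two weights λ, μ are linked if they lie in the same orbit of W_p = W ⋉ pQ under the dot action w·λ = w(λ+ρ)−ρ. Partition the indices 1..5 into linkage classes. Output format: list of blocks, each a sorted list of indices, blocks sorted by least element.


Cartan matrix: type D_5 (|W|=1920); un-permuting the 5 rows.

λ_j+ρ reflected into Ā_23 (⟨·,θ^∨⟩≤23); 5-tuples as given:

  λ_1 → (1, 2, 3, 3, 3)
  λ_2 → (1, 2, 3, 3, 3)
  λ_3 → (1, 2, 3, 3, 3)
  λ_4 → (1, 1, 3, 4, 3)
  λ_5 → (1, 1, 3, 4, 3)

Partition of {1..5} into 2 W_23-dot-orbits:

[[1, 2, 3], [4, 5]]


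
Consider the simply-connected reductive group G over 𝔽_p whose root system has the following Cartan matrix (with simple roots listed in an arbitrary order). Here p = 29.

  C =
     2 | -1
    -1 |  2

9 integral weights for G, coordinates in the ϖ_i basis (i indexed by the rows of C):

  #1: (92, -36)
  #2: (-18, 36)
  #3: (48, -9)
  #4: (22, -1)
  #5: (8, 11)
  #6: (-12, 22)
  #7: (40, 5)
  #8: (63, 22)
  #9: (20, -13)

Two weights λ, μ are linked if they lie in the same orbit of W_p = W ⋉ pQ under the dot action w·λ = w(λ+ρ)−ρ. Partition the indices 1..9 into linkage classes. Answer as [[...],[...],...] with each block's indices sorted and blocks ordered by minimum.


Cartan matrix: type A_2 (|W|=6); un-permuting the 2 rows.

W_29-reps of the 9 weights in Ā_29 (same 2-coord order as C):

  λ_1+ρ ↦ (23, 0) · λ_2+ρ ↦ (9, 12) · λ_3+ρ ↦ (9, 12) · λ_4+ρ ↦ (23, 0) · λ_5+ρ ↦ (9, 12) · λ_6+ρ ↦ (11, 12) · λ_7+ρ ↦ (11, 12) · λ_8+ρ ↦ (23, 0) · λ_9+ρ ↦ (9, 12)

The 9 indices split into 3 linkage classes (same alcove rep ⇔ same W_29-dot-orbit):

[[1, 4, 8], [2, 3, 5, 9], [6, 7]]
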